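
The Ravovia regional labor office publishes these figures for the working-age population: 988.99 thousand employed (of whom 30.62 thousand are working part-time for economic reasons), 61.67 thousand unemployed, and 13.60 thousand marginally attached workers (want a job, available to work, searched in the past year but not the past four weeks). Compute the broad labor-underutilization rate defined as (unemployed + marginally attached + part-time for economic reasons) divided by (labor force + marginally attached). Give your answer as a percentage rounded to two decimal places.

Broad underutilization rate ≈ 9.95%.

Labor force = 988.99 + 61.67 = 1,050.66 thousand.
Numerator = 61.67 + 13.60 + 30.62 = 105.89 thousand.
Denominator = 1,050.66 + 13.60 = 1,064.26 thousand.
Broad rate = 105.89 / 1,064.26 = 9.95%.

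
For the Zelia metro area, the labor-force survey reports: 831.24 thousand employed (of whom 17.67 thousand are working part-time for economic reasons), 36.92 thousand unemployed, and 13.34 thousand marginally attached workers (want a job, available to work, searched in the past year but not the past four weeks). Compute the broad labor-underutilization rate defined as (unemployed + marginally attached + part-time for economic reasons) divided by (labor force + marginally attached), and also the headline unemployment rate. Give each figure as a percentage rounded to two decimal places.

Labor force = 831.24 + 36.92 = 868.16 thousand.
Numerator = 36.92 + 13.34 + 17.67 = 67.93 thousand.
Denominator = 868.16 + 13.34 = 881.50 thousand.
Broad rate = 67.93 / 881.50 = 7.71%.
Headline unemployment rate = 36.92 / 868.16 = 4.25%.

Broad underutilization rate ≈ 7.71%; headline unemployment rate ≈ 4.25%.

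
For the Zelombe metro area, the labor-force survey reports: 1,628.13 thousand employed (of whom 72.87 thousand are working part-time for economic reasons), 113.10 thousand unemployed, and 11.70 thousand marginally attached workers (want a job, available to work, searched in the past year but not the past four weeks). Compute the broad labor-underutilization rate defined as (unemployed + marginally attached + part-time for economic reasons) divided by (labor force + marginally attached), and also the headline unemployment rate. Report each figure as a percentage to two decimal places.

Broad underutilization rate ≈ 11.28%; headline unemployment rate ≈ 6.50%.

Labor force = 1,628.13 + 113.10 = 1,741.23 thousand.
Numerator = 113.10 + 11.70 + 72.87 = 197.67 thousand.
Denominator = 1,741.23 + 11.70 = 1,752.93 thousand.
Broad rate = 197.67 / 1,752.93 = 11.28%.
Headline unemployment rate = 113.10 / 1,741.23 = 6.50%.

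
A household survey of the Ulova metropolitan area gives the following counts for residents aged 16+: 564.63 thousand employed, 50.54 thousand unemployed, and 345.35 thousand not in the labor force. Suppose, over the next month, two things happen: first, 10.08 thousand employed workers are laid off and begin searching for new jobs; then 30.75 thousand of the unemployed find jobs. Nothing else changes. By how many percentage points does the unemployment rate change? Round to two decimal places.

Initially, labor force = 564.63 + 50.54 = 615.17 thousand, so u = 50.54/615.17 = 8.22%.
After the first change, employed falls and unemployed rises by 10.08; labor force unchanged → E = 554.55, U = 60.62, labor force = 615.17 thousand.
After the second change, unemployed falls and employed rises by 30.75; labor force unchanged → E = 585.30, U = 29.87, labor force = 615.17 thousand.
New unemployment rate = 29.87 / 615.17 = 4.86%.
Change = 4.86% − 8.22% = −3.36 percentage points.

The unemployment rate changes by −3.36 percentage points.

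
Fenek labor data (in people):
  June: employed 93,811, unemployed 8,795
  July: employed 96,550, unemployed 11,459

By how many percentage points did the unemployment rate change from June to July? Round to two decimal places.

June: labor force = 93,811 + 8,795 = 102,606; u = 8,795/102,606 = 8.57%.
July: labor force = 96,550 + 11,459 = 108,009; u = 11,459/108,009 = 10.61%.
Change = 10.61% − 8.57% = +2.04 pp.

The unemployment rate changed by +2.04 percentage points.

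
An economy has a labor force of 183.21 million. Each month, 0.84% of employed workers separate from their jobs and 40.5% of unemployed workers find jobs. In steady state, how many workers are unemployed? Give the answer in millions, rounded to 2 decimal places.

About 3.72 million are unemployed in steady state.

Steady-state unemployment rate u* = s/(s+f) = 0.84/(0.84+40.5) = 0.020319.
Unemployed = u* × labor force = 0.020319 × 183.21 ≈ 3.72 million.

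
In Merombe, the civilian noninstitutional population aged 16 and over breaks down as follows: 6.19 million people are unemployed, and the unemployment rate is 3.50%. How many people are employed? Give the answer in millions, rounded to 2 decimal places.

Labor force = U / u = 6.19 / 0.0350 ≈ 176.86 million.
Employed = labor force − unemployed = 176.86 − 6.19 = 170.67 million.

About 170.67 million are employed.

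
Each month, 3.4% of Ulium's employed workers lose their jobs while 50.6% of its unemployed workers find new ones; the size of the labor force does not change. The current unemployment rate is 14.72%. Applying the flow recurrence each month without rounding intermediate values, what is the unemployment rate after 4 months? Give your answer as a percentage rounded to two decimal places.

With a fixed labor force, u_{t+1} = u_t + s·(1−u_t) − f·u_t = u_t·(1−s−f) + s.
Here 1−s−f = 0.460 and s = 0.034.
u_1 = 0.147200 × 0.460 + 0.034 = 0.101712.
u_2 = 0.101712 × 0.460 + 0.034 = 0.080788.
u_3 = 0.080788 × 0.460 + 0.034 = 0.071162.
u_4 = 0.071162 × 0.460 + 0.034 = 0.066735.

Unemployment rate after four months ≈ 6.67%.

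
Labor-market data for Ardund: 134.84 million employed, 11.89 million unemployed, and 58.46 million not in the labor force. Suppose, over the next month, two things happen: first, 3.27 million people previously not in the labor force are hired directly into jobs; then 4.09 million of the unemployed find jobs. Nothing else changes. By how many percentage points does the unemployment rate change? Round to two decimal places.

Initially, labor force = 134.84 + 11.89 = 146.73 million, so u = 11.89/146.73 = 8.10%.
After the first change, employed and labor force both rise by 3.27; unemployed unchanged → E = 138.11, U = 11.89, labor force = 150.00 million.
After the second change, unemployed falls and employed rises by 4.09; labor force unchanged → E = 142.20, U = 7.80, labor force = 150.00 million.
New unemployment rate = 7.80 / 150.00 = 5.20%.
Change = 5.20% − 8.10% = −2.90 percentage points.

The unemployment rate changes by −2.90 percentage points.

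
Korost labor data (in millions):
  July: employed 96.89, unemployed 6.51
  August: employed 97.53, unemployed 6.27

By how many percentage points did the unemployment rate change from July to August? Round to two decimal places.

The unemployment rate changed by −0.26 percentage points.

July: labor force = 96.89 + 6.51 = 103.40; u = 6.51/103.40 = 6.30%.
August: labor force = 97.53 + 6.27 = 103.80; u = 6.27/103.80 = 6.04%.
Change = 6.04% − 6.30% = −0.26 pp.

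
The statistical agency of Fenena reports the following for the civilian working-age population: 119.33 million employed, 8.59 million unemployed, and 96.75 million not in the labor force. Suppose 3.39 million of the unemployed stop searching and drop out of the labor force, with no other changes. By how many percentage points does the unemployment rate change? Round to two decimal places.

The unemployment rate changes by −2.54 percentage points.

Initially, labor force = 119.33 + 8.59 = 127.92 million, so u = 8.59/127.92 = 6.72%.
After the change, unemployed and labor force both fall by 3.39 → E = 119.33, U = 5.20, labor force = 124.53 million.
New unemployment rate = 5.20 / 124.53 = 4.18%.
Change = 4.18% − 6.72% = −2.54 percentage points.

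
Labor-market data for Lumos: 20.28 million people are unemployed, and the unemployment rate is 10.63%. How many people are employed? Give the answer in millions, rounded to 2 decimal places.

Labor force = U / u = 20.28 / 0.1063 ≈ 190.78 million.
Employed = labor force − unemployed = 190.78 − 20.28 = 170.50 million.

About 170.50 million are employed.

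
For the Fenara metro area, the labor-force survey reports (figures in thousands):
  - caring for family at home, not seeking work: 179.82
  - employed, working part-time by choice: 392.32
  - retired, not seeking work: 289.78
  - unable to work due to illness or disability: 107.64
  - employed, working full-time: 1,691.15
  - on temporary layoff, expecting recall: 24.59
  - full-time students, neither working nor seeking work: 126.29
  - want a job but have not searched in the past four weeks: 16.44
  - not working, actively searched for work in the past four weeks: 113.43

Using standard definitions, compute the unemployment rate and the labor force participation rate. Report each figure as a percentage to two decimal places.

Employed = 392.32 + 1,691.15 = 2,083.47 thousand.
Unemployed = 24.59 + 113.43 = 138.02 thousand (jobless and actively searching, or on temporary layoff).
Labor force = 2,083.47 + 138.02 = 2,221.49 thousand.
Not in labor force = 179.82 + 289.78 + 107.64 + 126.29 + 16.44 = 719.97 thousand (those not working and not actively searching are outside the labor force — including those who want a job but have given up searching).
Civilian working-age population = 2,221.49 + 719.97 = 2,941.46 thousand.
Unemployment rate = 138.02 / 2,221.49 = 6.21%.
Labor force participation rate = 2,221.49 / 2,941.46 = 75.52%.

Unemployment rate ≈ 6.21%; labor force participation rate ≈ 75.52%.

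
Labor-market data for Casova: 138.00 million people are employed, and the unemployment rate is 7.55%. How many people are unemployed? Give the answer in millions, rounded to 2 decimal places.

Let U be the number unemployed. The labor force is E + U, and U/(E+U) = 0.0755.
So U = 0.0755 × 138.00 / (1 − 0.0755) = 10.4190 / 0.9245 ≈ 11.27 million.

About 11.27 million are unemployed.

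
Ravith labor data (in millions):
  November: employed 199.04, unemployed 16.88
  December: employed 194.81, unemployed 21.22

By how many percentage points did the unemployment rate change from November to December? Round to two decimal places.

The unemployment rate changed by +2.00 percentage points.

November: labor force = 199.04 + 16.88 = 215.92; u = 16.88/215.92 = 7.82%.
December: labor force = 194.81 + 21.22 = 216.03; u = 21.22/216.03 = 9.82%.
Change = 9.82% − 7.82% = +2.00 pp.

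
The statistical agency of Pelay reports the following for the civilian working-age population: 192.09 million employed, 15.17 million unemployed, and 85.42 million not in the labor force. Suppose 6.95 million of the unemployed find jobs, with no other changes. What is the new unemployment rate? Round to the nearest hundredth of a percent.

New unemployment rate ≈ 3.97%.

Initially, labor force = 192.09 + 15.17 = 207.26 million, so u = 15.17/207.26 = 7.32%.
After the change, unemployed falls and employed rises by 6.95; labor force unchanged → E = 199.04, U = 8.22, labor force = 207.26 million.
New unemployment rate = 8.22 / 207.26 = 3.97%.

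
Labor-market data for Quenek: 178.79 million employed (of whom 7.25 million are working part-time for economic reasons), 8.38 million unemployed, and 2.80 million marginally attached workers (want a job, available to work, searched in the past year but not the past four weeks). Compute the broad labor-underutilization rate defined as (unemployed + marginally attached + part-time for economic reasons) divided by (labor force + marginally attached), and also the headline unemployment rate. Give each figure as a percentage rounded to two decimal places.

Labor force = 178.79 + 8.38 = 187.17 million.
Numerator = 8.38 + 2.80 + 7.25 = 18.43 million.
Denominator = 187.17 + 2.80 = 189.97 million.
Broad rate = 18.43 / 189.97 = 9.70%.
Headline unemployment rate = 8.38 / 187.17 = 4.48%.

Broad underutilization rate ≈ 9.70%; headline unemployment rate ≈ 4.48%.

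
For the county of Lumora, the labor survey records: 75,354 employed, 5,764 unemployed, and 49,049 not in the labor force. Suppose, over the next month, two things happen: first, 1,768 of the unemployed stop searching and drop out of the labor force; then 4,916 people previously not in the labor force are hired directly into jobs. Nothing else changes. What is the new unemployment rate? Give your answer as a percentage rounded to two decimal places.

Initially, labor force = 75,354 + 5,764 = 81,118, so u = 5,764/81,118 = 7.11%.
After the first change, unemployed and labor force both fall by 1,768 → E = 75,354, U = 3,996, labor force = 79,350.
After the second change, employed and labor force both rise by 4,916; unemployed unchanged → E = 80,270, U = 3,996, labor force = 84,266.
New unemployment rate = 3,996 / 84,266 = 4.74%.

New unemployment rate ≈ 4.74%.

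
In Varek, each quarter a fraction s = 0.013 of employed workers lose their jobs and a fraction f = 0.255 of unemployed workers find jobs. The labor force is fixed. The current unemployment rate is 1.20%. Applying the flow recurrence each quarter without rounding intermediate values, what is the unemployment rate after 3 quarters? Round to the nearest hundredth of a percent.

Unemployment rate after three quarters ≈ 3.42%.

With a fixed labor force, u_{t+1} = u_t + s·(1−u_t) − f·u_t = u_t·(1−s−f) + s.
Here 1−s−f = 0.732 and s = 0.013.
u_1 = 0.012000 × 0.732 + 0.013 = 0.021784.
u_2 = 0.021784 × 0.732 + 0.013 = 0.028946.
u_3 = 0.028946 × 0.732 + 0.013 = 0.034188.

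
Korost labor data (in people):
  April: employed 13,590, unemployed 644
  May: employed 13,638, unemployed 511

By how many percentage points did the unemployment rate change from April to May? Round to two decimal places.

The unemployment rate changed by −0.91 percentage points.

April: labor force = 13,590 + 644 = 14,234; u = 644/14,234 = 4.52%.
May: labor force = 13,638 + 511 = 14,149; u = 511/14,149 = 3.61%.
Change = 3.61% − 4.52% = −0.91 pp.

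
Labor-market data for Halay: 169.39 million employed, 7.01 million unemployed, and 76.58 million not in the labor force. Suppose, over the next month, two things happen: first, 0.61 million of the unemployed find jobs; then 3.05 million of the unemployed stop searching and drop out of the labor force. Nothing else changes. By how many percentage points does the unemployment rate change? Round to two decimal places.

Initially, labor force = 169.39 + 7.01 = 176.40 million, so u = 7.01/176.40 = 3.97%.
After the first change, unemployed falls and employed rises by 0.61; labor force unchanged → E = 170.00, U = 6.40, labor force = 176.40 million.
After the second change, unemployed and labor force both fall by 3.05 → E = 170.00, U = 3.35, labor force = 173.35 million.
New unemployment rate = 3.35 / 173.35 = 1.93%.
Change = 1.93% − 3.97% = −2.04 percentage points.

The unemployment rate changes by −2.04 percentage points.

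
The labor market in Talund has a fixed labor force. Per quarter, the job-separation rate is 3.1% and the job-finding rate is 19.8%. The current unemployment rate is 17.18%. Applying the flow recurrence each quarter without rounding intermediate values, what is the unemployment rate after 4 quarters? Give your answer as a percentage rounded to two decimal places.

With a fixed labor force, u_{t+1} = u_t + s·(1−u_t) − f·u_t = u_t·(1−s−f) + s.
Here 1−s−f = 0.771 and s = 0.031.
u_1 = 0.171800 × 0.771 + 0.031 = 0.163458.
u_2 = 0.163458 × 0.771 + 0.031 = 0.157026.
u_3 = 0.157026 × 0.771 + 0.031 = 0.152067.
u_4 = 0.152067 × 0.771 + 0.031 = 0.148244.

Unemployment rate after four quarters ≈ 14.82%.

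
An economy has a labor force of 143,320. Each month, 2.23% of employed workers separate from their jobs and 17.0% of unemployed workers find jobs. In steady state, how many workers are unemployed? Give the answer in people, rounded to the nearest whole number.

Steady-state unemployment rate u* = s/(s+f) = 2.23/(2.23+17.0) = 0.115965.
Unemployed = u* × labor force = 0.115965 × 143,320 ≈ 16,620.

About 16,620 are unemployed in steady state.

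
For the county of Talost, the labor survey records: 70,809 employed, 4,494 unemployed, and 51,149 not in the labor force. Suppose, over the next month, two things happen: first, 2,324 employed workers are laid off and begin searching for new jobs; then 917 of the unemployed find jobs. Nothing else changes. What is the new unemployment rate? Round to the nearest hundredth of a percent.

New unemployment rate ≈ 7.84%.

Initially, labor force = 70,809 + 4,494 = 75,303, so u = 4,494/75,303 = 5.97%.
After the first change, employed falls and unemployed rises by 2,324; labor force unchanged → E = 68,485, U = 6,818, labor force = 75,303.
After the second change, unemployed falls and employed rises by 917; labor force unchanged → E = 69,402, U = 5,901, labor force = 75,303.
New unemployment rate = 5,901 / 75,303 = 7.84%.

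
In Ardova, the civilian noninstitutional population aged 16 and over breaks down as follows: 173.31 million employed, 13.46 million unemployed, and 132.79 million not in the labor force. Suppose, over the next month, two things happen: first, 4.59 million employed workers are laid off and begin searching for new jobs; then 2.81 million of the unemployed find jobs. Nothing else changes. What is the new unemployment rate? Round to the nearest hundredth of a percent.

New unemployment rate ≈ 8.16%.

Initially, labor force = 173.31 + 13.46 = 186.77 million, so u = 13.46/186.77 = 7.21%.
After the first change, employed falls and unemployed rises by 4.59; labor force unchanged → E = 168.72, U = 18.05, labor force = 186.77 million.
After the second change, unemployed falls and employed rises by 2.81; labor force unchanged → E = 171.53, U = 15.24, labor force = 186.77 million.
New unemployment rate = 15.24 / 186.77 = 8.16%.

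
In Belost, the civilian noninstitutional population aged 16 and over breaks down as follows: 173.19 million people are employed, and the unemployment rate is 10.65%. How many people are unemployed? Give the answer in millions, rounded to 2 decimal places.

About 20.64 million are unemployed.

Let U be the number unemployed. The labor force is E + U, and U/(E+U) = 0.1065.
So U = 0.1065 × 173.19 / (1 − 0.1065) = 18.4447 / 0.8935 ≈ 20.64 million.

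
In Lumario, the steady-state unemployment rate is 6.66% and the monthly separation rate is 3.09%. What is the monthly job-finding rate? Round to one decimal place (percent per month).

Job-finding rate ≈ 43.3% per month.

From u* = s/(s+f): f = s·(1−u)/u.
f = 3.09 × (1 − 0.0666) / 0.0666 = 2.8842 / 0.0666 ≈ 43.3% per month.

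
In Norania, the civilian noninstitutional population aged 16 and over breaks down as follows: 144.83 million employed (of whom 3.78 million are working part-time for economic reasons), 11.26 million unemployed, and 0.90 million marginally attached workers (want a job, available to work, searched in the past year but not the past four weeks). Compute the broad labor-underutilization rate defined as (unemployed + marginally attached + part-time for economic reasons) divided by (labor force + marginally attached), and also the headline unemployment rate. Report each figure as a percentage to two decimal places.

Broad underutilization rate ≈ 10.15%; headline unemployment rate ≈ 7.21%.

Labor force = 144.83 + 11.26 = 156.09 million.
Numerator = 11.26 + 0.90 + 3.78 = 15.94 million.
Denominator = 156.09 + 0.90 = 156.99 million.
Broad rate = 15.94 / 156.99 = 10.15%.
Headline unemployment rate = 11.26 / 156.09 = 7.21%.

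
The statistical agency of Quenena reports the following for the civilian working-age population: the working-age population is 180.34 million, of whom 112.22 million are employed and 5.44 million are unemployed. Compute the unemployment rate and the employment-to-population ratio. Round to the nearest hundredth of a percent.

Unemployment rate ≈ 4.62%; employment-population ratio ≈ 62.23%.

Labor force = employed + unemployed = 112.22 + 5.44 = 117.66 million.
Unemployment rate = 5.44 / 117.66 = 4.62%.
Employment-population ratio = 112.22 / 180.34 = 62.23%.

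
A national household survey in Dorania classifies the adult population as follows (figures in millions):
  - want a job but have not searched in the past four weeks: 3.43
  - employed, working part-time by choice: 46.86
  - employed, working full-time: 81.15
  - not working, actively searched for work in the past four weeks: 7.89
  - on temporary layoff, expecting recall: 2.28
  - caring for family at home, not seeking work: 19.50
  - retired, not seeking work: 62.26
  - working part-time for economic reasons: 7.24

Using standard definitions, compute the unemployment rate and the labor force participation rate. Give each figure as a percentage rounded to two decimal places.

Employed = 46.86 + 81.15 + 7.24 = 135.25 million (anyone who worked, including part-time for economic reasons, counts as employed).
Unemployed = 7.89 + 2.28 = 10.17 million (jobless and actively searching, or on temporary layoff).
Labor force = 135.25 + 10.17 = 145.42 million.
Not in labor force = 3.43 + 19.50 + 62.26 = 85.19 million (those not working and not actively searching are outside the labor force — including those who want a job but have given up searching).
Civilian working-age population = 145.42 + 85.19 = 230.61 million.
Unemployment rate = 10.17 / 145.42 = 6.99%.
Labor force participation rate = 145.42 / 230.61 = 63.06%.

Unemployment rate ≈ 6.99%; labor force participation rate ≈ 63.06%.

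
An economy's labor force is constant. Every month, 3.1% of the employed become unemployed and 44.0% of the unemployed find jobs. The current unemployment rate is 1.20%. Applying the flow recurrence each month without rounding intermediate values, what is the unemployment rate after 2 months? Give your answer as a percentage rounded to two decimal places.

Unemployment rate after two months ≈ 5.08%.

With a fixed labor force, u_{t+1} = u_t + s·(1−u_t) − f·u_t = u_t·(1−s−f) + s.
Here 1−s−f = 0.529 and s = 0.031.
u_1 = 0.012000 × 0.529 + 0.031 = 0.037348.
u_2 = 0.037348 × 0.529 + 0.031 = 0.050757.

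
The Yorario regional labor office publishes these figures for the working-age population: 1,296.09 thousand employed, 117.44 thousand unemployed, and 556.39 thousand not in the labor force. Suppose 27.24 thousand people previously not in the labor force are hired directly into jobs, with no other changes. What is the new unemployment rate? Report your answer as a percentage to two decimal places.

New unemployment rate ≈ 8.15%.

Initially, labor force = 1,296.09 + 117.44 = 1,413.53 thousand, so u = 117.44/1,413.53 = 8.31%.
After the change, employed and labor force both rise by 27.24; unemployed unchanged → E = 1,323.33, U = 117.44, labor force = 1,440.77 thousand.
New unemployment rate = 117.44 / 1,440.77 = 8.15%.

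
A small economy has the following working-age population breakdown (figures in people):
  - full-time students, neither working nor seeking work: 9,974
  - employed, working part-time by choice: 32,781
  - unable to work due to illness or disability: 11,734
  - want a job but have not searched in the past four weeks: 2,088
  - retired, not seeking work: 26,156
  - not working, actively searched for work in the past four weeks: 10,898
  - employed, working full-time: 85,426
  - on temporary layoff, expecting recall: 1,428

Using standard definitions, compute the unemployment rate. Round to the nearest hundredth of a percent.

Unemployment rate ≈ 9.44%.

Employed = 32,781 + 85,426 = 118,207.
Unemployed = 10,898 + 1,428 = 12,326 (jobless and actively searching, or on temporary layoff).
Labor force = 118,207 + 12,326 = 130,533.
Unemployment rate = 12,326 / 130,533 = 9.44%.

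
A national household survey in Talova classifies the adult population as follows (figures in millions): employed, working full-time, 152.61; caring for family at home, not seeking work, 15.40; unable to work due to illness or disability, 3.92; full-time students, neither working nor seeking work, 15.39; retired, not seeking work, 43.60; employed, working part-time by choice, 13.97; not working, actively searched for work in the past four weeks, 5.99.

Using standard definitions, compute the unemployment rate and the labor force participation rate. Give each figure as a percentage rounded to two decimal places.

Unemployment rate ≈ 3.47%; labor force participation rate ≈ 68.79%.

Employed = 152.61 + 13.97 = 166.58 million.
Unemployed = 5.99 million.
Labor force = 166.58 + 5.99 = 172.57 million.
Not in labor force = 15.40 + 3.92 + 15.39 + 43.60 = 78.31 million (those not working and not actively searching are outside the labor force).
Civilian working-age population = 172.57 + 78.31 = 250.88 million.
Unemployment rate = 5.99 / 172.57 = 3.47%.
Labor force participation rate = 172.57 / 250.88 = 68.79%.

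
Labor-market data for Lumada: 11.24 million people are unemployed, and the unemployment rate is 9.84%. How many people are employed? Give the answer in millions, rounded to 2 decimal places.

About 102.99 million are employed.

Labor force = U / u = 11.24 / 0.0984 ≈ 114.23 million.
Employed = labor force − unemployed = 114.23 − 11.24 = 102.99 million.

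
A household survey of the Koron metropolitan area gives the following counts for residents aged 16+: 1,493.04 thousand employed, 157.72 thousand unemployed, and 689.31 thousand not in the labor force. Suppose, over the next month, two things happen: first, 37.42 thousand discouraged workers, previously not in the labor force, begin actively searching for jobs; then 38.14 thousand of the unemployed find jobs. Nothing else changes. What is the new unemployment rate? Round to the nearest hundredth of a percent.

Initially, labor force = 1,493.04 + 157.72 = 1,650.76 thousand, so u = 157.72/1,650.76 = 9.55%.
After the first change, unemployed and labor force both rise by 37.42 → E = 1,493.04, U = 195.14, labor force = 1,688.18 thousand.
After the second change, unemployed falls and employed rises by 38.14; labor force unchanged → E = 1,531.18, U = 157.00, labor force = 1,688.18 thousand.
New unemployment rate = 157.00 / 1,688.18 = 9.30%.

New unemployment rate ≈ 9.30%.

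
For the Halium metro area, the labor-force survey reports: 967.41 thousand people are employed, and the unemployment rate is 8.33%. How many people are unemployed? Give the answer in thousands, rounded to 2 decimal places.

Let U be the number unemployed. The labor force is E + U, and U/(E+U) = 0.0833.
So U = 0.0833 × 967.41 / (1 − 0.0833) = 80.5853 / 0.9167 ≈ 87.91 thousand.

About 87.91 thousand are unemployed.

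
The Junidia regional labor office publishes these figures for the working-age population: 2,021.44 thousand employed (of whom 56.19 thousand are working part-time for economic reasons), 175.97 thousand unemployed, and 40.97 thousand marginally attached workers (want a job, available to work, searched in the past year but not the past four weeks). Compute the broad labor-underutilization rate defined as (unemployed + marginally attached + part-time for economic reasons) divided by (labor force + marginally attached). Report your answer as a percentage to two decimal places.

Broad underutilization rate ≈ 12.20%.

Labor force = 2,021.44 + 175.97 = 2,197.41 thousand.
Numerator = 175.97 + 40.97 + 56.19 = 273.13 thousand.
Denominator = 2,197.41 + 40.97 = 2,238.38 thousand.
Broad rate = 273.13 / 2,238.38 = 12.20%.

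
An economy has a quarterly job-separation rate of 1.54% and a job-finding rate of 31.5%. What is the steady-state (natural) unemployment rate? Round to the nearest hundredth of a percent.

At steady state the flows balance: s·E = f·U, so U/(E+U) = s/(s+f).
u* = 1.54 / (1.54 + 31.5) = 1.54 / 33.04 = 4.66%.

Steady-state unemployment rate ≈ 4.66%.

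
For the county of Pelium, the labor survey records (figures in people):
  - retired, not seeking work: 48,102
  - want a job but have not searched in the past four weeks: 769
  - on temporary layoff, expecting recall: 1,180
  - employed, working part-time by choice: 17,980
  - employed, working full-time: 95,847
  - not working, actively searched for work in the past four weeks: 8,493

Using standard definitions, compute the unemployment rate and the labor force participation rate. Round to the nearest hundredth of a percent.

Employed = 17,980 + 95,847 = 113,827.
Unemployed = 1,180 + 8,493 = 9,673 (jobless and actively searching, or on temporary layoff).
Labor force = 113,827 + 9,673 = 123,500.
Not in labor force = 48,102 + 769 = 48,871 (those not working and not actively searching are outside the labor force — including those who want a job but have given up searching).
Civilian working-age population = 123,500 + 48,871 = 172,371.
Unemployment rate = 9,673 / 123,500 = 7.83%.
Labor force participation rate = 123,500 / 172,371 = 71.65%.

Unemployment rate ≈ 7.83%; labor force participation rate ≈ 71.65%.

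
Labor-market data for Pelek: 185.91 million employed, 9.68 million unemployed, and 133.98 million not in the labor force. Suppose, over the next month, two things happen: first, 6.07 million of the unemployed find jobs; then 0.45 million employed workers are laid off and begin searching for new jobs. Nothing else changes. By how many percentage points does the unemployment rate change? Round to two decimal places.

Initially, labor force = 185.91 + 9.68 = 195.59 million, so u = 9.68/195.59 = 4.95%.
After the first change, unemployed falls and employed rises by 6.07; labor force unchanged → E = 191.98, U = 3.61, labor force = 195.59 million.
After the second change, employed falls and unemployed rises by 0.45; labor force unchanged → E = 191.53, U = 4.06, labor force = 195.59 million.
New unemployment rate = 4.06 / 195.59 = 2.08%.
Change = 2.08% − 4.95% = −2.87 percentage points.

The unemployment rate changes by −2.87 percentage points.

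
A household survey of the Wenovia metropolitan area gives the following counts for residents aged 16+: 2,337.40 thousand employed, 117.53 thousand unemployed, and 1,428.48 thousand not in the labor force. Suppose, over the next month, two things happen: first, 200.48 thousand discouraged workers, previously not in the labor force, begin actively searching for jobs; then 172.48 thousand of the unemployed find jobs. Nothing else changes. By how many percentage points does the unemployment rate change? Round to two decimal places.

Initially, labor force = 2,337.40 + 117.53 = 2,454.93 thousand, so u = 117.53/2,454.93 = 4.79%.
After the first change, unemployed and labor force both rise by 200.48 → E = 2,337.40, U = 318.01, labor force = 2,655.41 thousand.
After the second change, unemployed falls and employed rises by 172.48; labor force unchanged → E = 2,509.88, U = 145.53, labor force = 2,655.41 thousand.
New unemployment rate = 145.53 / 2,655.41 = 5.48%.
Change = 5.48% − 4.79% = +0.69 percentage points.

The unemployment rate changes by +0.69 percentage points.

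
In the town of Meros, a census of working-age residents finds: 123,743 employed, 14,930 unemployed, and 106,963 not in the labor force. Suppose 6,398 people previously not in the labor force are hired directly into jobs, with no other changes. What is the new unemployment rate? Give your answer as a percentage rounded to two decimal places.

Initially, labor force = 123,743 + 14,930 = 138,673, so u = 14,930/138,673 = 10.77%.
After the change, employed and labor force both rise by 6,398; unemployed unchanged → E = 130,141, U = 14,930, labor force = 145,071.
New unemployment rate = 14,930 / 145,071 = 10.29%.

New unemployment rate ≈ 10.29%.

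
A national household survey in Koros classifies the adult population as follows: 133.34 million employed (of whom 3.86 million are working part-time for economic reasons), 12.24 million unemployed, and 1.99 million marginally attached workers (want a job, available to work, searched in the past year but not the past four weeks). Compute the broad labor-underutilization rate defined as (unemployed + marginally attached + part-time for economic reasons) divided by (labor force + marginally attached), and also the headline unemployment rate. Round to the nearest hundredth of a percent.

Labor force = 133.34 + 12.24 = 145.58 million.
Numerator = 12.24 + 1.99 + 3.86 = 18.09 million.
Denominator = 145.58 + 1.99 = 147.57 million.
Broad rate = 18.09 / 147.57 = 12.26%.
Headline unemployment rate = 12.24 / 145.58 = 8.41%.

Broad underutilization rate ≈ 12.26%; headline unemployment rate ≈ 8.41%.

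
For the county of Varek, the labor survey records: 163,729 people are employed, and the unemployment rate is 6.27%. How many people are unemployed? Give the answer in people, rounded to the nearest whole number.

About 10,953 are unemployed.

Let U be the number unemployed. The labor force is E + U, and U/(E+U) = 0.0627.
So U = 0.0627 × 163,729 / (1 − 0.0627) = 10265.81 / 0.9373 ≈ 10,953.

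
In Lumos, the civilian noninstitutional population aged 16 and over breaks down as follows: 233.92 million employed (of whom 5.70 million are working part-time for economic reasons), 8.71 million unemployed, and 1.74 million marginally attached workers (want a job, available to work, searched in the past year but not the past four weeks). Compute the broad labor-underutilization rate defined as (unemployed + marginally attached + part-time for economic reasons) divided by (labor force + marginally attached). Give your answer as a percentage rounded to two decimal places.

Broad underutilization rate ≈ 6.61%.

Labor force = 233.92 + 8.71 = 242.63 million.
Numerator = 8.71 + 1.74 + 5.70 = 16.15 million.
Denominator = 242.63 + 1.74 = 244.37 million.
Broad rate = 16.15 / 244.37 = 6.61%.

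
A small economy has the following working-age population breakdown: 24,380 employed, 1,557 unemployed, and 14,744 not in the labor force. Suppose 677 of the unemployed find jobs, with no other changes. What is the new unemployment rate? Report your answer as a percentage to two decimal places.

Initially, labor force = 24,380 + 1,557 = 25,937, so u = 1,557/25,937 = 6.00%.
After the change, unemployed falls and employed rises by 677; labor force unchanged → E = 25,057, U = 880, labor force = 25,937.
New unemployment rate = 880 / 25,937 = 3.39%.

New unemployment rate ≈ 3.39%.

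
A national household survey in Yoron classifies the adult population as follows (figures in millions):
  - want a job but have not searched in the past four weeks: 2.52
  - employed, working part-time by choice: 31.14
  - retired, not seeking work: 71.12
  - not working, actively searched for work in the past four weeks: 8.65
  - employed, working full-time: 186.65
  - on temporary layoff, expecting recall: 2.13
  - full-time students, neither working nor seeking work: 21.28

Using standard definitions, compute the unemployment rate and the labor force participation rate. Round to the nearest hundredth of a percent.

Unemployment rate ≈ 4.72%; labor force participation rate ≈ 70.66%.

Employed = 31.14 + 186.65 = 217.79 million.
Unemployed = 8.65 + 2.13 = 10.78 million (jobless and actively searching, or on temporary layoff).
Labor force = 217.79 + 10.78 = 228.57 million.
Not in labor force = 2.52 + 71.12 + 21.28 = 94.92 million (those not working and not actively searching are outside the labor force — including those who want a job but have given up searching).
Civilian working-age population = 228.57 + 94.92 = 323.49 million.
Unemployment rate = 10.78 / 228.57 = 4.72%.
Labor force participation rate = 228.57 / 323.49 = 70.66%.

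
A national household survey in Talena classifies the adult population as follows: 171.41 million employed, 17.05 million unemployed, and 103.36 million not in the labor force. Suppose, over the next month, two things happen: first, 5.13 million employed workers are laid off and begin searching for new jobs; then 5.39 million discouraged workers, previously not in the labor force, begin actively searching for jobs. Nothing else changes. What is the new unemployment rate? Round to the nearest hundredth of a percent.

New unemployment rate ≈ 14.22%.

Initially, labor force = 171.41 + 17.05 = 188.46 million, so u = 17.05/188.46 = 9.05%.
After the first change, employed falls and unemployed rises by 5.13; labor force unchanged → E = 166.28, U = 22.18, labor force = 188.46 million.
After the second change, unemployed and labor force both rise by 5.39 → E = 166.28, U = 27.57, labor force = 193.85 million.
New unemployment rate = 27.57 / 193.85 = 14.22%.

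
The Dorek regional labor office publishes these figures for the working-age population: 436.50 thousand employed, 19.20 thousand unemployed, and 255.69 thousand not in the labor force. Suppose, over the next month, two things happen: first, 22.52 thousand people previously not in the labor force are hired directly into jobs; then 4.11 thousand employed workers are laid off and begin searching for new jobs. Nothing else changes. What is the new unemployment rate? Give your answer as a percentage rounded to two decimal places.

Initially, labor force = 436.50 + 19.20 = 455.70 thousand, so u = 19.20/455.70 = 4.21%.
After the first change, employed and labor force both rise by 22.52; unemployed unchanged → E = 459.02, U = 19.20, labor force = 478.22 thousand.
After the second change, employed falls and unemployed rises by 4.11; labor force unchanged → E = 454.91, U = 23.31, labor force = 478.22 thousand.
New unemployment rate = 23.31 / 478.22 = 4.87%.

New unemployment rate ≈ 4.87%.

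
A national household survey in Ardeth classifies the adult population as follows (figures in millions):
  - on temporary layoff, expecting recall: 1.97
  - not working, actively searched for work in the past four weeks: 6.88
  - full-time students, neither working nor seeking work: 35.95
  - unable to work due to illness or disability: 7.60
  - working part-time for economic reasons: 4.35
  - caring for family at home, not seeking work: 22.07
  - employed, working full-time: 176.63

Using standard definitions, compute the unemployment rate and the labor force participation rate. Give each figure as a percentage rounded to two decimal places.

Unemployment rate ≈ 4.66%; labor force participation rate ≈ 74.31%.

Employed = 4.35 + 176.63 = 180.98 million (anyone who worked, including part-time for economic reasons, counts as employed).
Unemployed = 1.97 + 6.88 = 8.85 million (jobless and actively searching, or on temporary layoff).
Labor force = 180.98 + 8.85 = 189.83 million.
Not in labor force = 35.95 + 7.60 + 22.07 = 65.62 million (those not working and not actively searching are outside the labor force).
Civilian working-age population = 189.83 + 65.62 = 255.45 million.
Unemployment rate = 8.85 / 189.83 = 4.66%.
Labor force participation rate = 189.83 / 255.45 = 74.31%.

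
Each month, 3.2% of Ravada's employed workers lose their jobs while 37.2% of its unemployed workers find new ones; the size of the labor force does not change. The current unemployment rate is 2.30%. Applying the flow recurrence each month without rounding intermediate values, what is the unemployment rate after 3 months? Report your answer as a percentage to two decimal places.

With a fixed labor force, u_{t+1} = u_t + s·(1−u_t) − f·u_t = u_t·(1−s−f) + s.
Here 1−s−f = 0.596 and s = 0.032.
u_1 = 0.023000 × 0.596 + 0.032 = 0.045708.
u_2 = 0.045708 × 0.596 + 0.032 = 0.059242.
u_3 = 0.059242 × 0.596 + 0.032 = 0.067308.

Unemployment rate after three months ≈ 6.73%.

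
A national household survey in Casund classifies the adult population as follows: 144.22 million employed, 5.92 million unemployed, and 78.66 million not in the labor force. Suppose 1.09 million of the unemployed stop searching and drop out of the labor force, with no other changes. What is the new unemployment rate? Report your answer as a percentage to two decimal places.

Initially, labor force = 144.22 + 5.92 = 150.14 million, so u = 5.92/150.14 = 3.94%.
After the change, unemployed and labor force both fall by 1.09 → E = 144.22, U = 4.83, labor force = 149.05 million.
New unemployment rate = 4.83 / 149.05 = 3.24%.

New unemployment rate ≈ 3.24%.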